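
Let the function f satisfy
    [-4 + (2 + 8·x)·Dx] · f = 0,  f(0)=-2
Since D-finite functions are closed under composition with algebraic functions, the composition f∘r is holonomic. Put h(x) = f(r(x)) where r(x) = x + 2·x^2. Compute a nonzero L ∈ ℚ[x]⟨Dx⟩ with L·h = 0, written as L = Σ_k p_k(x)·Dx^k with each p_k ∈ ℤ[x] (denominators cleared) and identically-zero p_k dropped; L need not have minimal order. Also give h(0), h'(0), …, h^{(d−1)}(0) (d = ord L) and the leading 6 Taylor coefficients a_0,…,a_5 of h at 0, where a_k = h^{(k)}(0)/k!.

L = (-2 - 8·x) + (1 + 4·x + 8·x^2)·Dx  (order 1).
h: a_k = -2, -4, -4, 8, -12, 8, …
ICs: h(0) = -2.

f: a_k = -2, -4, 4, -8, 20, -56, …
Substitute x→r, Dx→(1/r')Dx; clear ⇒ L₀.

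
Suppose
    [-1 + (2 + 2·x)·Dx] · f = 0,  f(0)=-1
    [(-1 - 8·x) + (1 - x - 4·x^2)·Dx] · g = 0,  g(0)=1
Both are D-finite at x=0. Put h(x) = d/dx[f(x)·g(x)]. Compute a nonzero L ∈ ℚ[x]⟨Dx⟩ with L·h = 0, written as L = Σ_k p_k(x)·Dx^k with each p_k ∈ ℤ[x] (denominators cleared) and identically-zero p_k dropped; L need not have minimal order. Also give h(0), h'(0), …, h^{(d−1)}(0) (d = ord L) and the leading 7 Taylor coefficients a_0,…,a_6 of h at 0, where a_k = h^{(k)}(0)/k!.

f: a_k = -1, -1/2, 1/8, -1/16, 5/128, -7/256, 21/1024, …
g: a_k = 1, 1, 5, 9, 29, 65, 181, …
L₀ := L_f ⊗_s L_g (sym. prod.), ord ≤ 1.
h₀' ⇒ L via d/dx closure of L₀.
L = (43 + 210·x + 603·x^2 + 680·x^3 + 240·x^4) + (-6 - 34·x + 6·x^2 + 194·x^3 + 256·x^4 + 96·x^5)·Dx  (order 1).
h: a_k = -3/2, -43/4, -549/16, -4211/32, -100705/256, -645885/512, -7525945/2048, …
ICs: h(0) = -3/2.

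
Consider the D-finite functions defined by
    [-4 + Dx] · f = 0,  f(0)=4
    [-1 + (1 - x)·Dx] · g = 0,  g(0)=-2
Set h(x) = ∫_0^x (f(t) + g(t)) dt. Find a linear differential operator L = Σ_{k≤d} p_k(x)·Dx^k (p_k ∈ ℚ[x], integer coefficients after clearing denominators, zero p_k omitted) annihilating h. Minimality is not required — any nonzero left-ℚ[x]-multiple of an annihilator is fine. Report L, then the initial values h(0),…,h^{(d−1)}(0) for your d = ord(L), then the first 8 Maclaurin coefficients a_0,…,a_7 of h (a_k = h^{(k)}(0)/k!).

L = (-8 + 16·x)·Dx + (14 - 32·x + 16·x^2)·Dx^2 + (-3 + 7·x - 4·x^2)·Dx^3  (order 3).
h: a_k = 0, 2, 7, 10, 61/6, 122/15, 241/45, 934/315, …
ICs: h(0) = 0, h′(0) = 2, h′′(0) = 14.

f: a_k = 4, 16, 32, 128/3, 128/3, 512/15, 1024/45, 4096/315, …
g: a_k = -2, -2, -2, -2, -2, -2, -2, -2, …
h₀=f+g: left-lcm gives L₀, ord ≤ 2.
h=∫₀ˣh₀: take L = L₀·Dx.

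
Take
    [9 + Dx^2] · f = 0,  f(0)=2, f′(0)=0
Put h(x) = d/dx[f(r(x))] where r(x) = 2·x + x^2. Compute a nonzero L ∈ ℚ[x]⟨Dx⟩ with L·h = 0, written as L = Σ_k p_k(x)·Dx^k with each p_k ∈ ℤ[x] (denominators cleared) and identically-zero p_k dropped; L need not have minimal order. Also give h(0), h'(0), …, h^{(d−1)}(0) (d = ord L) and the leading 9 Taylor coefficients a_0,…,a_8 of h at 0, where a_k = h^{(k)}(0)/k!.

f: a_k = 2, 0, -9, 0, 27/4, 0, -81/40, 0, 729/2240, …
f∘r: x↦r, Dx↦Dx/r' in L_f ⇒ L₀.
Derive L from L₀ (diff closure).
L = (39 + 144·x + 216·x^2 + 144·x^3 + 36·x^4) + (-3 - 3·x)·Dx + (1 + 2·x + x^2)·Dx^2  (order 2).
h: a_k = 0, -72, -108, 396, 1080, 972/5, -11718/5, -110862/35, 2916/35, …
ICs: h(0) = 0, h′(0) = -72.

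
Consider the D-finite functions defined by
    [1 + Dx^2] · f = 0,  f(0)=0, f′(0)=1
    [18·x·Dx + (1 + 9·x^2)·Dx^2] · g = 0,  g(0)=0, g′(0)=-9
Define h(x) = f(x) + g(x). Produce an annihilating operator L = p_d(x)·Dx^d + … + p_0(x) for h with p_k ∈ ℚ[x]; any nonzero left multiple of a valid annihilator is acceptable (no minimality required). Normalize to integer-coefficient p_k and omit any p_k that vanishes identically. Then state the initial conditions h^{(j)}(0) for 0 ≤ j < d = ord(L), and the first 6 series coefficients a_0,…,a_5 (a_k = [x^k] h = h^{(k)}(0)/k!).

L = (-1926·x + 17820·x^3 + 1458·x^5)·Dx + (-17 + 351·x^2 + 4617·x^4 + 729·x^6)·Dx^2 + (-1926·x + 17820·x^3 + 1458·x^5)·Dx^3 + (-17 + 351·x^2 + 4617·x^4 + 729·x^6)·Dx^4  (order 4).
h: a_k = 0, -8, 0, 161/6, 0, -3499/24, …
ICs: h(0) = 0, h′(0) = -8, h′′(0) = 0, h′′′(0) = 161.

f: a_k = 0, 1, 0, -1/6, 0, 1/120, …
g: a_k = 0, -9, 0, 27, 0, -729/5, …
Sum ⇒ L₀ = lclm(L_f,L_g) in ℚ(x)⟨Dx⟩.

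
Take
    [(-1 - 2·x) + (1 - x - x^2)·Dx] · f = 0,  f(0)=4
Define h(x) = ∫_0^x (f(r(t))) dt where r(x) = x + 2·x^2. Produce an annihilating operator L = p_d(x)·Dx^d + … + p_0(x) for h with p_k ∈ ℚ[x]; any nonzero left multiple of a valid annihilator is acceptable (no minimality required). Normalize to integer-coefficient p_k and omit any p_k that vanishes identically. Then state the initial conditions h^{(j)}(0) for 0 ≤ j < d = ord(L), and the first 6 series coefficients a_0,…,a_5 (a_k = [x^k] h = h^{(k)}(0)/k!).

f: a_k = 4, 4, 8, 12, 20, 32, …
f∘r: x↦r, Dx↦Dx/r' in L_f ⇒ L₀.
∫: right-multiply L₀ by Dx.
L = (1 + 6·x + 12·x^2 + 16·x^3)·Dx + (-1 + x + 3·x^2 + 4·x^3 + 4·x^4)·Dx^2  (order 2).
h: a_k = 0, 4, 2, 16/3, 11, 124/5, …
ICs: h(0) = 0, h′(0) = 4.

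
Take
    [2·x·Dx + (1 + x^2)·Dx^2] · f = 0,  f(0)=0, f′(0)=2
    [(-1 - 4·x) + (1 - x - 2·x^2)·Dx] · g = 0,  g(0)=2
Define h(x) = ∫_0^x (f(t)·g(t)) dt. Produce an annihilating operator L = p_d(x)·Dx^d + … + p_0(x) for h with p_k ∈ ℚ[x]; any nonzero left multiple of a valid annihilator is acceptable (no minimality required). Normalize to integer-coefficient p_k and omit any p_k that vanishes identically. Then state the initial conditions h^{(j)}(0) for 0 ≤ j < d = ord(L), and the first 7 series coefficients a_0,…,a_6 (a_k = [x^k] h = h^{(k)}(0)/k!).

L = (4 + 2·x + 12·x^2)·Dx + (2 + 6·x + 4·x^2 + 12·x^3)·Dx^2 + (-1 + x + x^2 + x^3 + 2·x^4)·Dx^3  (order 3).
h: a_k = 0, 0, 2, 4/3, 8/3, 56/15, 34/5, …
ICs: h(0) = 0, h′(0) = 0, h′′(0) = 4.

f: a_k = 0, 2, 0, -2/3, 0, 2/5, 0, …
g: a_k = 2, 2, 6, 10, 22, 42, 86, …
f·g: L₀ = L_f ⊗_s L_g, ord ≤ 2·1.
h=∫₀ˣh₀: take L = L₀·Dx.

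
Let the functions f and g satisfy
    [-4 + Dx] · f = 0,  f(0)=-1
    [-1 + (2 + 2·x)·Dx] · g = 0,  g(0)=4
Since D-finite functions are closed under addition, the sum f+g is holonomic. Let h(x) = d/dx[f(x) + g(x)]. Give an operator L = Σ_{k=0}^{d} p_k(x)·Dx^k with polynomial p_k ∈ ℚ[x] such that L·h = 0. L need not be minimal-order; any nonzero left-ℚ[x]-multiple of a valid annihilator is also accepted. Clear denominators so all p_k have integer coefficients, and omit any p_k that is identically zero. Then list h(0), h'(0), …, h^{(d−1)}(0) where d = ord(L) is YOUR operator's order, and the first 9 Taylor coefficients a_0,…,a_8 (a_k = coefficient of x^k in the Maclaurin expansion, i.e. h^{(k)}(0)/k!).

L = (-44 - 32·x) + (-61 - 128·x - 64·x^2)·Dx + (18 + 34·x + 16·x^2)·Dx^2  (order 2).
h: a_k = -2, -17, -125/4, -1039/24, -8087/192, -66481/1920, -513893/23040, -4329439/322560, -31527407/5160960, …
ICs: h(0) = -2, h′(0) = -17.

f: a_k = -1, -4, -8, -32/3, -32/3, -128/15, -256/45, -1024/315, -512/315, …
g: a_k = 4, 2, -1/2, 1/4, -5/32, 7/64, -21/256, 33/512, -429/8192, …
f+g: L₀ = lclm(L_f,L_g), ord ≤ 1+1.
h₀' ⇒ L via d/dx closure of L₀.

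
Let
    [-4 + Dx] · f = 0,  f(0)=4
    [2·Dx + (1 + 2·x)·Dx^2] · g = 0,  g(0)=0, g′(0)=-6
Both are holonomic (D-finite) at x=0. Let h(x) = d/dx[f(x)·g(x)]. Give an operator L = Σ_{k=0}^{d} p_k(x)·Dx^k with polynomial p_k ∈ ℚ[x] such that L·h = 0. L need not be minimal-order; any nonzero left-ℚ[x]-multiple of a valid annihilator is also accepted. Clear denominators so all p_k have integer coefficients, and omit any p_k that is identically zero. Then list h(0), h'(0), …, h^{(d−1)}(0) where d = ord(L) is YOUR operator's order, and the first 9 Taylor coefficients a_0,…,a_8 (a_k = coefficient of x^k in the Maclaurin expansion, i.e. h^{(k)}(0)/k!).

f: a_k = 4, 16, 32, 128/3, 128/3, 512/15, 1024/45, 4096/315, 2048/315, …
g: a_k = 0, -6, 6, -8, 12, -96/5, 32, -384/7, 96, …
L₀ := L_f ⊗_s L_g (sym. prod.), ord ≤ 2.
h=h₀': d/dx-closure on L₀ ⇒ L.
L = (16 + 64·x + 128·x^2) + (-8 - 40·x - 64·x^2)·Dx + (1 + 6·x + 8·x^2)·Dx^2  (order 2).
h: a_k = -24, -144, -384, -576, -704, -512, -8704/15, 1024/15, -5632/7, …
ICs: h(0) = -24, h′(0) = -144.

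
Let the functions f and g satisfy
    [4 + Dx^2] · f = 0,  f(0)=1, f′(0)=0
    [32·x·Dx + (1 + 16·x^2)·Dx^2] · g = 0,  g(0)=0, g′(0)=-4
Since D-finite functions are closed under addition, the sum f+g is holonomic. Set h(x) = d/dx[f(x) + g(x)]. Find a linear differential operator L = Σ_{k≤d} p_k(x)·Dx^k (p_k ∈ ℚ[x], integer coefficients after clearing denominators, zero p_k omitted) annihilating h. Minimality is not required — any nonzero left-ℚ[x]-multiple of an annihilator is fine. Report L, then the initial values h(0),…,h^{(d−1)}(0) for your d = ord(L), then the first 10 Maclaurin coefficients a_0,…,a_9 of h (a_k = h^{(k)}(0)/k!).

f: a_k = 1, 0, -2, 0, 2/3, 0, -4/45, 0, 2/315, 0, …
g: a_k = 0, -4, 0, 64/3, 0, -1024/5, 0, 16384/7, 0, -262144/9, …
f+g: L₀ = lclm(L_f,L_g), ord ≤ 2+2.
h=h₀': d/dx-closure on L₀ ⇒ L.
L = (-6016·x + 102400·x^3 + 32768·x^5) + (-28 + 1216·x^2 + 27648·x^4 + 16384·x^6)·Dx + (-1504·x + 25600·x^3 + 8192·x^5)·Dx^2 + (-7 + 304·x^2 + 6912·x^4 + 4096·x^6)·Dx^3  (order 3).
h: a_k = -4, -4, 64, 8/3, -1024, -8/15, 16384, 16/315, -262144, -8/2835, …
ICs: h(0) = -4, h′(0) = -4, h′′(0) = 128.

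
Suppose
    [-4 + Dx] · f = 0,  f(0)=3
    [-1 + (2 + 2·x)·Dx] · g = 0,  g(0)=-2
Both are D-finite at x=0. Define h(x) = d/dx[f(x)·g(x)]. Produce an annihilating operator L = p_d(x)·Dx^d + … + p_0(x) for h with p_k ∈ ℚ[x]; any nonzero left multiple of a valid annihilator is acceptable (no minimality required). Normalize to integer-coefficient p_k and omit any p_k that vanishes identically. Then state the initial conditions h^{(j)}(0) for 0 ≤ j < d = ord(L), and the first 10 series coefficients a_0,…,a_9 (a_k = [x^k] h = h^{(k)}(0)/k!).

L = (79 + 144·x + 64·x^2) + (-18 - 34·x - 16·x^2)·Dx  (order 1).
h: a_k = -27, -237/2, -2049/8, -5841/16, -49553/128, -417727/1280, -1167969/5120, -29265889/215040, -243638873/3440640, -224615351/6881280, …
ICs: h(0) = -27.

f: a_k = 3, 12, 24, 32, 32, 128/5, 256/15, 1024/105, 512/105, 2048/945, …
g: a_k = -2, -1, 1/4, -1/8, 5/64, -7/128, 21/512, -33/1024, 429/16384, -715/32768, …
f·g: L₀ = L_f ⊗_s L_g, ord ≤ 1·1.
Derive L from L₀ (diff closure).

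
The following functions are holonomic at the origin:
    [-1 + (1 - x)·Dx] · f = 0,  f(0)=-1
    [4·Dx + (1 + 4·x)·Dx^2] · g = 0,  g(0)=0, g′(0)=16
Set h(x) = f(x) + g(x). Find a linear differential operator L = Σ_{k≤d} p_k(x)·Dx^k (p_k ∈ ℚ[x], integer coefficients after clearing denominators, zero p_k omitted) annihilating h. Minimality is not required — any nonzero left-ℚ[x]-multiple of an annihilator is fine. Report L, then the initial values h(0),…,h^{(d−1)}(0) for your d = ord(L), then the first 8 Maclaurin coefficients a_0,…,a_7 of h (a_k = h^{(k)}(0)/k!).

L = (44 + 16·x)·Dx + (-13 + 56·x + 32·x^2)·Dx^2 + (-3 - 11·x + 6·x^2 + 8·x^3)·Dx^3  (order 3).
h: a_k = -1, 15, -33, 253/3, -257, 4091/5, -8195/3, 65529/7, …
ICs: h(0) = -1, h′(0) = 15, h′′(0) = -66.

f: a_k = -1, -1, -1, -1, -1, -1, -1, -1, …
g: a_k = 0, 16, -32, 256/3, -256, 4096/5, -8192/3, 65536/7, …
Sum ⇒ L₀ = lclm(L_f,L_g) in ℚ(x)⟨Dx⟩.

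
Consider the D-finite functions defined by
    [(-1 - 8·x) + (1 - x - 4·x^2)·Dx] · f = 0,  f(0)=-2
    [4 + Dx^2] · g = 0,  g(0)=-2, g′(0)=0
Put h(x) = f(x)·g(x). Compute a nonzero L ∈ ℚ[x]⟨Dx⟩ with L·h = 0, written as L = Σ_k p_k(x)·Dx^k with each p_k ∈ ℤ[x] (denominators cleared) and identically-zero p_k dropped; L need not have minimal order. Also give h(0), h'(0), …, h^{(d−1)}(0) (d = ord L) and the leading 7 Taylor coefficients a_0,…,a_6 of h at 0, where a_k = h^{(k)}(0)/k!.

f: a_k = -2, -2, -10, -18, -58, -130, -362, …
g: a_k = -2, 0, 4, 0, -4/3, 0, 8/45, …
Product ⇒ symmetric product L₀, ord ≤ 2.
L = (4 + 4·x + 16·x^2) + (2 + 16·x)·Dx + (-1 + x + 4·x^2)·Dx^2  (order 2).
h: a_k = 4, 4, 12, 28, 236/3, 572/3, 22724/45, …
ICs: h(0) = 4, h′(0) = 4.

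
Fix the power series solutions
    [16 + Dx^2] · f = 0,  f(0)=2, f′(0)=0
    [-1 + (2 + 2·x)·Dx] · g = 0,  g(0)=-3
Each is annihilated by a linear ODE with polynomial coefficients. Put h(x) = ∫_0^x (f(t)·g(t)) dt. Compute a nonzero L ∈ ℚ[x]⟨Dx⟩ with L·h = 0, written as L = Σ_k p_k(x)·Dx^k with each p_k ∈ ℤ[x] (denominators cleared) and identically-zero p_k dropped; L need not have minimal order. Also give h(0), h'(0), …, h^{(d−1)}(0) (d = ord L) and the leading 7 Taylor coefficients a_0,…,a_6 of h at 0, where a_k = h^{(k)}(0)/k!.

L = (67 + 128·x + 64·x^2)·Dx + (-4 - 4·x)·Dx^2 + (4 + 8·x + 4·x^2)·Dx^3  (order 3).
h: a_k = 0, -6, -3/2, 65/4, 189/32, -893/64, -3733/768, …
ICs: h(0) = 0, h′(0) = -6, h′′(0) = -3.

f: a_k = 2, 0, -16, 0, 64/3, 0, -512/45, …
g: a_k = -3, -3/2, 3/8, -3/16, 15/128, -21/256, 63/1024, …
L₀ := L_f ⊗_s L_g (sym. prod.), ord ≤ 2.
h=∫₀ˣh₀: take L = L₀·Dx.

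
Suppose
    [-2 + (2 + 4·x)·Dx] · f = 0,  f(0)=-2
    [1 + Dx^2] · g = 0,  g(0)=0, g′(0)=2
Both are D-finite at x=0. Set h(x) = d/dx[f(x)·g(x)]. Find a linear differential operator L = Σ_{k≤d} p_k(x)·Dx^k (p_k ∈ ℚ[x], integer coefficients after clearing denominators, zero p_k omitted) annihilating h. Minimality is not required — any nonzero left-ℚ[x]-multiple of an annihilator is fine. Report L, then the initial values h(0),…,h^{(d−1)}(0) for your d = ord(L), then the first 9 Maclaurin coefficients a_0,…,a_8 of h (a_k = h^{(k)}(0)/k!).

L = (2 + 12·x + 16·x^2 + 8·x^3 + 4·x^4) + (1 - 6·x^2 - 4·x^3)·Dx + (1 + 5·x + 9·x^2 + 8·x^3 + 4·x^4)·Dx^2  (order 2).
h: a_k = -4, -8, 8, -16/3, 32/3, -96/5, 1528/45, -3872/63, 35584/315, …
ICs: h(0) = -4, h′(0) = -8.

f: a_k = -2, -2, 1, -1, 5/4, -7/4, 21/8, -33/8, 429/64, …
g: a_k = 0, 2, 0, -1/3, 0, 1/60, 0, -1/2520, 0, …
h₀=f·g: eliminate ⇒ L₀, order ≤ 1·2.
Differentiate: ansatz ord ≤ ord L₀ ⇒ L.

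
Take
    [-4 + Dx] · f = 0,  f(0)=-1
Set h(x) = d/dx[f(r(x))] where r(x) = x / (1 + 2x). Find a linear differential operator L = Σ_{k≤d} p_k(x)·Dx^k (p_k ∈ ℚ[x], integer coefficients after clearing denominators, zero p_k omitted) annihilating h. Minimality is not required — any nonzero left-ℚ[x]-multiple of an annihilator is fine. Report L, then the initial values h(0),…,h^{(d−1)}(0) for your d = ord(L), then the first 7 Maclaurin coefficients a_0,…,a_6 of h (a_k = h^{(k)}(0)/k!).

L = -8·x + (-1 - 4·x - 4·x^2)·Dx  (order 1).
h: a_k = -4, 0, 16, -128/3, 64, -512/15, -1280/9, …
ICs: h(0) = -4.

f: a_k = -1, -4, -8, -32/3, -32/3, -128/15, -256/45, …
L₀ from L_f via x↦r, Dx↦r'^{-1}Dx.
h₀' ⇒ L via d/dx closure of L₀.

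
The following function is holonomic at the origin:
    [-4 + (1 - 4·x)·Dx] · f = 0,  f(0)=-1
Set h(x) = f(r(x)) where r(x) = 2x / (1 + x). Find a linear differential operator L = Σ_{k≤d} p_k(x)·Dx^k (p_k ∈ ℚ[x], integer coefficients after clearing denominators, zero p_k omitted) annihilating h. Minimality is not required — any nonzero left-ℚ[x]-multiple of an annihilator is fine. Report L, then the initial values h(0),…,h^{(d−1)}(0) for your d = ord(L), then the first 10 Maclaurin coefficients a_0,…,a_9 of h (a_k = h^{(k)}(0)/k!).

f: a_k = -1, -4, -16, -64, -256, -1024, -4096, -16384, -65536, -262144, …
h₀=f(r): pull back L_f along r ⇒ L₀.
L = 8 + (-1 + 6·x + 7·x^2)·Dx  (order 1).
h: a_k = -1, -8, -56, -392, -2744, -19208, -134456, -941192, -6588344, -46118408, …
ICs: h(0) = -1.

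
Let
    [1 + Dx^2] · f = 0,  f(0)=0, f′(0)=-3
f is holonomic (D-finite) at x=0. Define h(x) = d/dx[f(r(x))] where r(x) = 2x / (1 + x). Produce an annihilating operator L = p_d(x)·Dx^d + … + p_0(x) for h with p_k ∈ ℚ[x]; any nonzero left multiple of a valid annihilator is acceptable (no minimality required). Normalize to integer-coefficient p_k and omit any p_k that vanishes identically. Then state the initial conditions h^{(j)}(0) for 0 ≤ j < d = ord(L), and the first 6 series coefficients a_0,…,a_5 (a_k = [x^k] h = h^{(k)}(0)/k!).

L = (10 + 12·x + 6·x^2) + (6 + 18·x + 18·x^2 + 6·x^3)·Dx + (1 + 4·x + 6·x^2 + 4·x^3 + x^4)·Dx^2  (order 2).
h: a_k = -6, 12, -6, -24, 86, -180, …
ICs: h(0) = -6, h′(0) = 12.

f: a_k = 0, -3, 0, 1/2, 0, -1/40, …
h₀=f(r): pull back L_f along r ⇒ L₀.
h₀' ⇒ L via d/dx closure of L₀.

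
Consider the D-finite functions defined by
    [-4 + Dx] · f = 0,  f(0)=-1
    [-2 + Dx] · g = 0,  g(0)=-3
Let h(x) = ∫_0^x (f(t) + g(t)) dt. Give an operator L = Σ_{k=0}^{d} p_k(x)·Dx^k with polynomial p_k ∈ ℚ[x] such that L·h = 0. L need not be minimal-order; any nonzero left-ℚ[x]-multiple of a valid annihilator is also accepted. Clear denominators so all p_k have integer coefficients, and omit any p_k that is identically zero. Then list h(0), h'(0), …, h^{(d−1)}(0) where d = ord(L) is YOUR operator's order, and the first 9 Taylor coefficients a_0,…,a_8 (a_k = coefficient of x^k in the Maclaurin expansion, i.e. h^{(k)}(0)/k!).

L = 8·Dx - 6·Dx^2 + Dx^3  (order 3).
h: a_k = 0, -4, -5, -14/3, -11/3, -38/15, -14/9, -268/315, -131/315, …
ICs: h(0) = 0, h′(0) = -4, h′′(0) = -10.

f: a_k = -1, -4, -8, -32/3, -32/3, -128/15, -256/45, -1024/315, -512/315, …
g: a_k = -3, -6, -6, -4, -2, -4/5, -4/15, -8/105, -2/105, …
h₀=f+g: left-lcm gives L₀, ord ≤ 2.
∫: right-multiply L₀ by Dx.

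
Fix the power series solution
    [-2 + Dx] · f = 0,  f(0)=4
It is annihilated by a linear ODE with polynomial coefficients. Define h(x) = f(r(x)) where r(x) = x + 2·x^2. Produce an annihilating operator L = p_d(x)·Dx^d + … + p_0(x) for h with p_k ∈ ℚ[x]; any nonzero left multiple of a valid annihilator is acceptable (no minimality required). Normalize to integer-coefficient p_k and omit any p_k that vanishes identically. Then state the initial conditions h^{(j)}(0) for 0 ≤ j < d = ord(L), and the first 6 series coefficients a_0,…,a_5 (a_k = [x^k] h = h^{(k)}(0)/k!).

L = (-2 - 8·x) + Dx  (order 1).
h: a_k = 4, 8, 24, 112/3, 200/3, 432/5, …
ICs: h(0) = 4.

f: a_k = 4, 8, 8, 16/3, 8/3, 16/15, …
f∘r: x↦r, Dx↦Dx/r' in L_f ⇒ L₀.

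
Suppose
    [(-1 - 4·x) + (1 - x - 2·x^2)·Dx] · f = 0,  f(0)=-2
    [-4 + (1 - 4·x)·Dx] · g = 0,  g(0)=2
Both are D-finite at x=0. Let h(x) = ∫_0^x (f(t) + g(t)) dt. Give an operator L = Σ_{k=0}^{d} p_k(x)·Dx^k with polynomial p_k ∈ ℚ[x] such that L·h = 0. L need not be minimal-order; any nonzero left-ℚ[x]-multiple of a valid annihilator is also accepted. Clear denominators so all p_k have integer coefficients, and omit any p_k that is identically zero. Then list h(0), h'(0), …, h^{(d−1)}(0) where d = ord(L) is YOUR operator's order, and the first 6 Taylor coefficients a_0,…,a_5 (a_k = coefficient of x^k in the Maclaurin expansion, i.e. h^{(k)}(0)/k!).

L = (-8 - 144·x + 96·x^2 - 128·x^3)·Dx + (26 - 28·x - 120·x^2 + 128·x^3 - 256·x^4)·Dx^2 + (-3 + 19·x - 34·x^2 + 24·x^3 + 16·x^4 - 64·x^5)·Dx^3  (order 3).
h: a_k = 0, 0, 3, 26/3, 59/2, 98, …
ICs: h(0) = 0, h′(0) = 0, h′′(0) = 6.

f: a_k = -2, -2, -6, -10, -22, -42, …
g: a_k = 2, 8, 32, 128, 512, 2048, …
Weyl lclm of L_f,L_g ⇒ L₀ (ord ≤ 2).
∫: right-multiply L₀ by Dx.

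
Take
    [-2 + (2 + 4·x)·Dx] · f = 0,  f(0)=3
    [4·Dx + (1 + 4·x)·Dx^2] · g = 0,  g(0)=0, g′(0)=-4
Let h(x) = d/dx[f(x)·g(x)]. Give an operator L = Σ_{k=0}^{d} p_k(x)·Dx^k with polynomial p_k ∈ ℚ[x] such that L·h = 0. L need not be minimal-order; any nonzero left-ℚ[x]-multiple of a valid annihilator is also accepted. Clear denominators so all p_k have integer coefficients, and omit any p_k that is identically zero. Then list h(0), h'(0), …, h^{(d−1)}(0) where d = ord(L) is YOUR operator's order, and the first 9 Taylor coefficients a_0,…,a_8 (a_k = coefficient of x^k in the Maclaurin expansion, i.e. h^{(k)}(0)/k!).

f: a_k = 3, 3, -3/2, 3/2, -15/8, 21/8, -63/16, 99/16, -1287/128, …
g: a_k = 0, -4, 8, -64/3, 64, -1024/5, 2048/3, -16384/7, 8192, …
Sym-product of L_f,L_g gives L₀ (≤ ord 2).
h₀' ⇒ L via d/dx closure of L₀.
L = (-11 - 8·x + 16·x^2) + (-14 - 36·x + 48·x^2 + 128·x^3)·Dx + (-1 - 4·x + 12·x^2 + 64·x^3 + 64·x^4)·Dx^2  (order 2).
h: a_k = -12, 24, -102, 440, -3709/2, 38403/5, -629127/20, 4477434/35, -116010231/224, …
ICs: h(0) = -12, h′(0) = 24.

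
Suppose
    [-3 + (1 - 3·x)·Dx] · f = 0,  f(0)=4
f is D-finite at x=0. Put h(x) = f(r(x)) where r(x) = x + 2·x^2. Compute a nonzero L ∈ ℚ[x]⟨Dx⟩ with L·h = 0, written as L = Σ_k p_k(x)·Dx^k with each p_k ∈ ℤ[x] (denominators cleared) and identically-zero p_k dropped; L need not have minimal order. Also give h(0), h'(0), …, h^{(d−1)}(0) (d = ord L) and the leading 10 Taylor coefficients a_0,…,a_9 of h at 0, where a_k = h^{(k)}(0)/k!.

L = (3 + 12·x) + (-1 + 3·x + 6·x^2)·Dx  (order 1).
h: a_k = 4, 12, 60, 252, 1116, 4860, 21276, 92988, 406620, 1777788, …
ICs: h(0) = 4.

f: a_k = 4, 12, 36, 108, 324, 972, 2916, 8748, 26244, 78732, …
f∘r: x↦r, Dx↦Dx/r' in L_f ⇒ L₀.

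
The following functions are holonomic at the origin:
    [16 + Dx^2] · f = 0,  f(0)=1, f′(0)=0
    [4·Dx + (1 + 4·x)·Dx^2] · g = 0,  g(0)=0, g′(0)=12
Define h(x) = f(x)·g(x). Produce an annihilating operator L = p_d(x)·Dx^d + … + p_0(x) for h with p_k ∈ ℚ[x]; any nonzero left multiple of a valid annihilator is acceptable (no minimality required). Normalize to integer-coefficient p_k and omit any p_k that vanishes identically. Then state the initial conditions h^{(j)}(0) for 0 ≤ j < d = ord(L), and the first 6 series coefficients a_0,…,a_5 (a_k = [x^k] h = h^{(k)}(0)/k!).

f: a_k = 1, 0, -8, 0, 32/3, 0, …
g: a_k = 0, 12, -24, 64, -192, 3072/5, …
Product ⇒ symmetric product L₀, ord ≤ 4.
L = (-768 + 6144·x + 77824·x^2 + 262144·x^3 + 262144·x^4) + (256 + 5120·x + 24576·x^2 + 32768·x^3)·Dx + (1280·x + 10752·x^2 + 32768·x^3 + 32768·x^4)·Dx^2 + (16 + 320·x + 1536·x^2 + 2048·x^3)·Dx^3 + (3 + 56·x + 368·x^2 + 1024·x^3 + 1024·x^4)·Dx^4  (order 4).
h: a_k = 0, 12, -24, -32, 0, 1152/5, …
ICs: h(0) = 0, h′(0) = 12, h′′(0) = -48, h′′′(0) = -192.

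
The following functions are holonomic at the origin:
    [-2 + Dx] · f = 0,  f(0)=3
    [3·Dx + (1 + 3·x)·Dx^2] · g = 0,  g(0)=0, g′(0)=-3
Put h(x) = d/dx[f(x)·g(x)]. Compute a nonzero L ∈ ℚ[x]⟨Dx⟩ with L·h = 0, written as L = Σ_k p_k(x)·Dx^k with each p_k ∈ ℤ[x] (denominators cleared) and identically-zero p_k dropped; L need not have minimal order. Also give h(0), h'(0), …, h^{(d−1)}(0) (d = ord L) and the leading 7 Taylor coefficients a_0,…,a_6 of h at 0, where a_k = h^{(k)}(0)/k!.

f: a_k = 3, 6, 6, 4, 2, 4/5, 4/15, …
g: a_k = 0, -3, 9/2, -9, 81/4, -243/5, 243/2, …
L₀ := L_f ⊗_s L_g (sym. prod.), ord ≤ 2.
h₀' ⇒ L via d/dx closure of L₀.
L = (20 - 24·x + 72·x^2) + (-8 + 6·x - 72·x^2)·Dx + (-1 + 3·x + 18·x^2)·Dx^2  (order 2).
h: a_k = -9, -9, -54, 87, -663/2, 990, -15193/5, …
ICs: h(0) = -9, h′(0) = -9.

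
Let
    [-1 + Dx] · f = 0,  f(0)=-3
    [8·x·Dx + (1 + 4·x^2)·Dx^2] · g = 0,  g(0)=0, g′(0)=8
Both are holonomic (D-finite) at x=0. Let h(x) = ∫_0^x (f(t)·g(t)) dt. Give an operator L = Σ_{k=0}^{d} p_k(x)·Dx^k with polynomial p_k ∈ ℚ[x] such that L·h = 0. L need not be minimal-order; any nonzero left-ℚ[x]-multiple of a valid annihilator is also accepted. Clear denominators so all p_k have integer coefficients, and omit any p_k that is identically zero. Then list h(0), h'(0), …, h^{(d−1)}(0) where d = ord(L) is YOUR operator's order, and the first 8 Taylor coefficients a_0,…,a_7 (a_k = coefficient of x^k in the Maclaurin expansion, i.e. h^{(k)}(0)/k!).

L = (1 - 8·x + 4·x^2)·Dx + (-2 + 8·x - 8·x^2)·Dx^2 + (1 + 4·x^2)·Dx^3  (order 3).
h: a_k = 0, 0, -12, -8, 5, 28/5, -103/10, -215/21, …
ICs: h(0) = 0, h′(0) = 0, h′′(0) = -24.

f: a_k = -3, -3, -3/2, -1/2, -1/8, -1/40, -1/240, -1/1680, …
g: a_k = 0, 8, 0, -32/3, 0, 128/5, 0, -512/7, …
f·g: L₀ = L_f ⊗_s L_g, ord ≤ 1·2.
h=∫₀ˣh₀: take L = L₀·Dx.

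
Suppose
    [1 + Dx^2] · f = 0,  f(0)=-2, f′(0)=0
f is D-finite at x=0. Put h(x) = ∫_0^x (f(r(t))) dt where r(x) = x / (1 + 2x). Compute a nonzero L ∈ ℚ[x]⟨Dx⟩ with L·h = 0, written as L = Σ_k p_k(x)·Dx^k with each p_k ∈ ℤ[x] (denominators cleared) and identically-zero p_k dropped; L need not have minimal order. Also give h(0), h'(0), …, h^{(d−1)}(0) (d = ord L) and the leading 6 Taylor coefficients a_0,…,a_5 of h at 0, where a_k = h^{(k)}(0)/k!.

L = Dx + (4 + 24·x + 48·x^2 + 32·x^3)·Dx^2 + (1 + 8·x + 24·x^2 + 32·x^3 + 16·x^4)·Dx^3  (order 3).
h: a_k = 0, -2, 0, 1/3, -1, 143/60, …
ICs: h(0) = 0, h′(0) = -2, h′′(0) = 0.

f: a_k = -2, 0, 1, 0, -1/12, 0, …
Change of var in L_f (x↦r) gives L₀.
Integrate: L := L₀·Dx.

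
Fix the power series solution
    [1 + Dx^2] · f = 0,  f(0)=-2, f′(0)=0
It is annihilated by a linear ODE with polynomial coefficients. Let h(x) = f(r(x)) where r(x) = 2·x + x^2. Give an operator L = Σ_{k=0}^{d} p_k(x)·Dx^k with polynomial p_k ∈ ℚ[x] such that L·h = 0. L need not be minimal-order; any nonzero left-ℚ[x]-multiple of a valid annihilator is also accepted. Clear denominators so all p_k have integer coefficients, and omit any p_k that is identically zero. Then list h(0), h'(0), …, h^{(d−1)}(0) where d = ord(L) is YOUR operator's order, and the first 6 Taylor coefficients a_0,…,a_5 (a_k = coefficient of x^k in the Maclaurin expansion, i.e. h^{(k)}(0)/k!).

L = (4 + 12·x + 12·x^2 + 4·x^3) - Dx + (1 + x)·Dx^2  (order 2).
h: a_k = -2, 0, 4, 4, -1/3, -8/3, …
ICs: h(0) = -2, h′(0) = 0.

f: a_k = -2, 0, 1, 0, -1/12, 0, …
f∘r: x↦r, Dx↦Dx/r' in L_f ⇒ L₀.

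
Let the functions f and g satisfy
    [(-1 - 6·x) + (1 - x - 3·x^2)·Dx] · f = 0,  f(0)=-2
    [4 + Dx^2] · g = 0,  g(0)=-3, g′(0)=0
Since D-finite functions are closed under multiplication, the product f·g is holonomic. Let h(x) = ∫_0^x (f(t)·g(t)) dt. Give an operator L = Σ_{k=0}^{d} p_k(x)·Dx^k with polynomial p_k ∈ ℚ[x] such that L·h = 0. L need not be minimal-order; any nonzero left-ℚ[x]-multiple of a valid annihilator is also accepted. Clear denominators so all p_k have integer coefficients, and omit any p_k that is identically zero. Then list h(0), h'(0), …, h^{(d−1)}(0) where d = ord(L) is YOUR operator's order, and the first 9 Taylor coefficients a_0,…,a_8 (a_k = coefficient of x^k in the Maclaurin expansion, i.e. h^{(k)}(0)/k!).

f: a_k = -2, -2, -8, -14, -38, -80, -194, -434, -1016, …
g: a_k = -3, 0, 6, 0, -2, 0, 4/15, 0, -2/105, …
f·g: L₀ = L_f ⊗_s L_g, ord ≤ 1·2.
h=∫h₀ ⇒ L = L₀·Dx.
L = (2 + 4·x + 12·x^2)·Dx + (2 + 12·x)·Dx^2 + (-1 + x + 3·x^2)·Dx^3  (order 3).
h: a_k = 0, 6, 3, 4, 15/2, 14, 80/3, 5542/105, 6371/60, …
ICs: h(0) = 0, h′(0) = 6, h′′(0) = 6.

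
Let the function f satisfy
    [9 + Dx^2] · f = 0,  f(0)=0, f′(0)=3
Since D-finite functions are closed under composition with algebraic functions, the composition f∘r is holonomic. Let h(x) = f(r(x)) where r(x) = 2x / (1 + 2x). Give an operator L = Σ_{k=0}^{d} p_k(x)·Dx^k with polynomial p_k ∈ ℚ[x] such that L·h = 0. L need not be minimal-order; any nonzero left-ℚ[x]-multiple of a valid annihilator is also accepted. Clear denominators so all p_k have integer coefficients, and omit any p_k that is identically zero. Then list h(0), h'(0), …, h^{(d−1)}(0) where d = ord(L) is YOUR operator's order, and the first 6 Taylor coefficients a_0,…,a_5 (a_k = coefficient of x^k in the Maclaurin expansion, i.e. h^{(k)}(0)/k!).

L = 36 + (4 + 24·x + 48·x^2 + 32·x^3)·Dx + (1 + 8·x + 24·x^2 + 32·x^3 + 16·x^4)·Dx^2  (order 2).
h: a_k = 0, 6, -12, -12, 168, -3516/5, …
ICs: h(0) = 0, h′(0) = 6.

f: a_k = 0, 3, 0, -9/2, 0, 81/40, …
L₀ from L_f via x↦r, Dx↦r'^{-1}Dx.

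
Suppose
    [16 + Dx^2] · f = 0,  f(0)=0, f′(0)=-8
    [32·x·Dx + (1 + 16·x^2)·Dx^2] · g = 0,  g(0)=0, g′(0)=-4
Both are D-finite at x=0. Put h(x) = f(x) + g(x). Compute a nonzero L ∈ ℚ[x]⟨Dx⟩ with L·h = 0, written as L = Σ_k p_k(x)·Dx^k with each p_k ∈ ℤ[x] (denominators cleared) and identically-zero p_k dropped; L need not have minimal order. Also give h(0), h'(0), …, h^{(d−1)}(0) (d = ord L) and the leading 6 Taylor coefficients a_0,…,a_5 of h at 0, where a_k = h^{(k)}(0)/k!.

f: a_k = 0, -8, 0, 64/3, 0, -256/15, …
g: a_k = 0, -4, 0, 64/3, 0, -1024/5, …
Sum ⇒ L₀ = lclm(L_f,L_g) in ℚ(x)⟨Dx⟩.
L = (-5632·x + 114688·x^3 + 131072·x^5)·Dx + (-16 + 1792·x^2 + 36864·x^4 + 65536·x^6)·Dx^2 + (-352·x + 7168·x^3 + 8192·x^5)·Dx^3 + (-1 + 112·x^2 + 2304·x^4 + 4096·x^6)·Dx^4  (order 4).
h: a_k = 0, -12, 0, 128/3, 0, -3328/15, …
ICs: h(0) = 0, h′(0) = -12, h′′(0) = 0, h′′′(0) = 256.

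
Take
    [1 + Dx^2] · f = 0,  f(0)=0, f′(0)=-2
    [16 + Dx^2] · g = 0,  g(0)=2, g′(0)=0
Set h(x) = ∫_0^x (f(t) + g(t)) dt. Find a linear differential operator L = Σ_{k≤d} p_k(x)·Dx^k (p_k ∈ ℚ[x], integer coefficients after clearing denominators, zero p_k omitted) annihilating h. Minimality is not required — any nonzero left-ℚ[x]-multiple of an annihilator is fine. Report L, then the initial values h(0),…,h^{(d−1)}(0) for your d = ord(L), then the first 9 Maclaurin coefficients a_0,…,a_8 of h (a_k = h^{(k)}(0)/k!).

f: a_k = 0, -2, 0, 1/3, 0, -1/60, 0, 1/2520, 0, …
g: a_k = 2, 0, -16, 0, 64/3, 0, -512/45, 0, 1024/315, …
h₀=f+g: left-lcm gives L₀, ord ≤ 4.
h=∫₀ˣh₀: take L = L₀·Dx.
L = 16·Dx + 17·Dx^3 + Dx^5  (order 5).
h: a_k = 0, 2, -1, -16/3, 1/12, 64/15, -1/360, -512/315, 1/20160, …
ICs: h(0) = 0, h′(0) = 2, h′′(0) = -2, h′′′(0) = -32, h′′′′(0) = 2.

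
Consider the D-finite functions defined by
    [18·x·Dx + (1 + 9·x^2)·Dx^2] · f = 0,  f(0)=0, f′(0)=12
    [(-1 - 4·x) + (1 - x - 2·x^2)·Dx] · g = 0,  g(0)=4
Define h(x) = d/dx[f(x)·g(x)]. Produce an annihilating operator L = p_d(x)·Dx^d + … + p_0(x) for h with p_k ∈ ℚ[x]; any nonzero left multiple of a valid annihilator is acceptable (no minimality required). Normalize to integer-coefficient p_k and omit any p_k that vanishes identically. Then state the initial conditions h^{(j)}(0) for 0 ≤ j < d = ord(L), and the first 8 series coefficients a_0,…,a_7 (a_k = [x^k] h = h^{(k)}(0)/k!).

f: a_k = 0, 12, 0, -36, 0, 972/5, 0, -8748/7, …
g: a_k = 4, 4, 12, 20, 44, 84, 172, 340, …
L₀ := L_f ⊗_s L_g (sym. prod.), ord ≤ 2.
h₀' ⇒ L via d/dx closure of L₀.
L = (-30 + 2106·x^2 + 3888·x^3 + 11664·x^4) + (15 + 78·x + 27·x^2 + 306·x^3 + 3888·x^4 + 7776·x^5)·Dx + (-2 - 7·x - 59·x^2 + 9·x^3 - 261·x^4 + 648·x^5 + 972·x^6)·Dx^2  (order 2).
h: a_k = 48, 96, 0, 384, 4368, 31968/5, -76512/5, -3072/7, …
ICs: h(0) = 48, h′(0) = 96.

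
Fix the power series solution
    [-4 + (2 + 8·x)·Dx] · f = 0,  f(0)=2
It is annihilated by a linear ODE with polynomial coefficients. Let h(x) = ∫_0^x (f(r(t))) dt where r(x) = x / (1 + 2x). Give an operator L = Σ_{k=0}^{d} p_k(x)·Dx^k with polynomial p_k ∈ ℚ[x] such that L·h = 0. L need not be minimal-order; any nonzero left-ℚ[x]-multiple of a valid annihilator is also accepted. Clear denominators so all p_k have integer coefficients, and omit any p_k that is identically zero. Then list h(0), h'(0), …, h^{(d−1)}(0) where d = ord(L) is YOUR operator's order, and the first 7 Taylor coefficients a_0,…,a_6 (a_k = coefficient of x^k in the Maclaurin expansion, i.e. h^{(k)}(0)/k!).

L = -2·Dx + (1 + 8·x + 12·x^2)·Dx^2  (order 2).
h: a_k = 0, 2, 2, -4, 10, -148/5, 100, …
ICs: h(0) = 0, h′(0) = 2.

f: a_k = 2, 4, -4, 8, -20, 56, -168, …
L₀ from L_f via x↦r, Dx↦r'^{-1}Dx.
∫: right-multiply L₀ by Dx.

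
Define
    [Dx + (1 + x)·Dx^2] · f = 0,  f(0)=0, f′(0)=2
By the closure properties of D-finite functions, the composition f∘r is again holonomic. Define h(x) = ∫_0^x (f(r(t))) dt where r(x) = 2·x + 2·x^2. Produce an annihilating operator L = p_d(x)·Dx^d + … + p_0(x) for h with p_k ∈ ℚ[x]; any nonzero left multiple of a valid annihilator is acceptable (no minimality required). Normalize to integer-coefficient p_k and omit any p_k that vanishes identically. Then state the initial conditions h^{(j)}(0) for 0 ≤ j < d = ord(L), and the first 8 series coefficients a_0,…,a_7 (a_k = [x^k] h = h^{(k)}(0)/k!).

f: a_k = 0, 2, -1, 2/3, -1/2, 2/5, -1/3, 2/7, …
L₀ from L_f via x↦r, Dx↦r'^{-1}Dx.
Integrate: L := L₀·Dx.
L = (4·x + 4·x^2)·Dx^2 + (1 + 4·x + 6·x^2 + 4·x^3)·Dx^3  (order 3).
h: a_k = 0, 0, 2, 0, -2/3, 4/5, -8/15, 0, …
ICs: h(0) = 0, h′(0) = 0, h′′(0) = 4.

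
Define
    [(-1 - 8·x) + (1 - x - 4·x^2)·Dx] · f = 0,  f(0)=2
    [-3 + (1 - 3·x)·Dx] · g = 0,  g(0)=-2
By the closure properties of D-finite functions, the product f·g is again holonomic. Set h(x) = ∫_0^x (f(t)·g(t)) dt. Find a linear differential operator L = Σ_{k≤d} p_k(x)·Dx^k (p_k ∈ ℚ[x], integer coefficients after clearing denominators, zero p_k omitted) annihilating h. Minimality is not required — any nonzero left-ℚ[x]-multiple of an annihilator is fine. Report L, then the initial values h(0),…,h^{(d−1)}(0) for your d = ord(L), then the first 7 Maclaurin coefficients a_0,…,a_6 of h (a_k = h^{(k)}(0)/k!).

L = (-4 - 2·x + 36·x^2)·Dx + (1 - 4·x - x^2 + 12·x^3)·Dx^2  (order 2).
h: a_k = 0, -4, -8, -68/3, -60, -836/5, -1384/3, …
ICs: h(0) = 0, h′(0) = -4.

f: a_k = 2, 2, 10, 18, 58, 130, 362, …
g: a_k = -2, -6, -18, -54, -162, -486, -1458, …
f·g: L₀ = L_f ⊗_s L_g, ord ≤ 1·1.
h=∫₀ˣh₀: take L = L₀·Dx.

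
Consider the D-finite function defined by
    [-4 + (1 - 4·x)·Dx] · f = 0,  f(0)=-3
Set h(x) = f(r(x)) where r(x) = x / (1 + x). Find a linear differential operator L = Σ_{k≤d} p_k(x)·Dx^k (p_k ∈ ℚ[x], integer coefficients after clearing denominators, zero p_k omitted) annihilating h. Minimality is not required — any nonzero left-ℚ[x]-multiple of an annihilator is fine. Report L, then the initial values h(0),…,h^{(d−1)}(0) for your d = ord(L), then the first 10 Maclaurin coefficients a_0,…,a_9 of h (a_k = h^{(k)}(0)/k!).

L = 4 + (-1 + 2·x + 3·x^2)·Dx  (order 1).
h: a_k = -3, -12, -36, -108, -324, -972, -2916, -8748, -26244, -78732, …
ICs: h(0) = -3.

f: a_k = -3, -12, -48, -192, -768, -3072, -12288, -49152, -196608, -786432, …
Substitute x→r, Dx→(1/r')Dx; clear ⇒ L₀.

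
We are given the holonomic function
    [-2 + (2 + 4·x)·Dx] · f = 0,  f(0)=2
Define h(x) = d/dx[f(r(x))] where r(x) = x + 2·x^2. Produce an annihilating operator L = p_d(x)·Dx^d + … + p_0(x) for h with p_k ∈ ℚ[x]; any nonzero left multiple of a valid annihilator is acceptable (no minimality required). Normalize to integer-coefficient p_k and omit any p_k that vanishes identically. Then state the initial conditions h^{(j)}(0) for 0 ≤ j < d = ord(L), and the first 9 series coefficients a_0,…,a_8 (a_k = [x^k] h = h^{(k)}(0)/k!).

f: a_k = 2, 2, -1, 1, -5/4, 7/4, -21/8, 33/8, -429/64, …
L₀ from L_f via x↦r, Dx↦r'^{-1}Dx.
Differentiate: ansatz ord ≤ ord L₀ ⇒ L.
L = 3 + (-1 - 6·x - 12·x^2 - 16·x^3)·Dx  (order 1).
h: a_k = 2, 6, -9, 3, 75/4, -171/4, 147/8, 867/8, -17037/64, …
ICs: h(0) = 2.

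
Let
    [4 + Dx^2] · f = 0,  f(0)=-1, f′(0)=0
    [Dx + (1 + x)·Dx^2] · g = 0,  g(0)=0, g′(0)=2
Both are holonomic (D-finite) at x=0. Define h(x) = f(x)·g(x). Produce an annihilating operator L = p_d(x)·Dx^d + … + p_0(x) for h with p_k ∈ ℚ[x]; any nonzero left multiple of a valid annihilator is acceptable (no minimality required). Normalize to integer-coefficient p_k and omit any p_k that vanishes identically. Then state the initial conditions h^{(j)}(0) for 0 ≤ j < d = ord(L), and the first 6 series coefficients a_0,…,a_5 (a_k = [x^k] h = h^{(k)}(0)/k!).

f: a_k = -1, 0, 2, 0, -2/3, 0, …
g: a_k = 0, 2, -1, 2/3, -1/2, 2/5, …
Sym-product of L_f,L_g gives L₀ (≤ ord 4).
L = (168 + 864·x + 1456·x^2 + 1024·x^3 + 256·x^4) + (112 + 368·x + 384·x^2 + 128·x^3)·Dx + (102 + 464·x + 744·x^2 + 512·x^3 + 128·x^4)·Dx^2 + (28 + 92·x + 96·x^2 + 32·x^3)·Dx^3 + (15 + 62·x + 95·x^2 + 64·x^3 + 16·x^4)·Dx^4  (order 4).
h: a_k = 0, -2, 1, 10/3, -3/2, -2/5, …
ICs: h(0) = 0, h′(0) = -2, h′′(0) = 2, h′′′(0) = 20.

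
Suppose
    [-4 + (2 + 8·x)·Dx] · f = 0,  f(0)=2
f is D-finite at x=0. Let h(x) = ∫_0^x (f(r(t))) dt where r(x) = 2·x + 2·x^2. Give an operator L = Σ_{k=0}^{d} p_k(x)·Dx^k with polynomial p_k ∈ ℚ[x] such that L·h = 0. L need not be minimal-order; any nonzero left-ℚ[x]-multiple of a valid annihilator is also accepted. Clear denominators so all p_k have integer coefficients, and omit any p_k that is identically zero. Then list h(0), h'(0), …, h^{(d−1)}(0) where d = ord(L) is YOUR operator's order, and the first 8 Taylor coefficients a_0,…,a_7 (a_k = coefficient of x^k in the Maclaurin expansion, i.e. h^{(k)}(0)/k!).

L = (-4 - 8·x)·Dx + (1 + 8·x + 8·x^2)·Dx^2  (order 2).
h: a_k = 0, 2, 4, -8/3, 8, -144/5, 352/3, -3648/7, …
ICs: h(0) = 0, h′(0) = 2.

f: a_k = 2, 4, -4, 8, -20, 56, -168, 528, …
Substitute x→r, Dx→(1/r')Dx; clear ⇒ L₀.
h=∫₀ˣh₀: take L = L₀·Dx.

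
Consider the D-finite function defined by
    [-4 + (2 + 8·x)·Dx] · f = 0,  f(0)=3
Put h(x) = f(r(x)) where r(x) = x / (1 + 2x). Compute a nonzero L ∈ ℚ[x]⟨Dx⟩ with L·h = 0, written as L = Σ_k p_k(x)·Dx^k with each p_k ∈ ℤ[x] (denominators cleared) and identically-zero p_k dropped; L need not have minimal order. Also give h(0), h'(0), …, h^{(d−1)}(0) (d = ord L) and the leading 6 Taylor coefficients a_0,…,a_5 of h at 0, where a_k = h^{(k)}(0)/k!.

f: a_k = 3, 6, -6, 12, -30, 84, …
h₀=f(r): pull back L_f along r ⇒ L₀.
L = -2 + (1 + 8·x + 12·x^2)·Dx  (order 1).
h: a_k = 3, 6, -18, 60, -222, 900, …
ICs: h(0) = 3.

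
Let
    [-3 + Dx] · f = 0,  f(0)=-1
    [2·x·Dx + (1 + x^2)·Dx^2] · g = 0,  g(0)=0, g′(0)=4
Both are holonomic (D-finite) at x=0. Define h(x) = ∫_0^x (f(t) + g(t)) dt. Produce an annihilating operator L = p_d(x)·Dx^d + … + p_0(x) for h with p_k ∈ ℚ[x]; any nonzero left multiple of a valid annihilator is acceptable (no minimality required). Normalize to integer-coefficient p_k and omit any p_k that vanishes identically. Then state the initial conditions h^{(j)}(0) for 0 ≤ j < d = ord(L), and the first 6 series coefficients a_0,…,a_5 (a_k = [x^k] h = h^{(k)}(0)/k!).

f: a_k = -1, -3, -9/2, -9/2, -27/8, -81/40, …
g: a_k = 0, 4, 0, -4/3, 0, 4/5, …
Sum ⇒ L₀ = lclm(L_f,L_g) in ℚ(x)⟨Dx⟩.
h=∫₀ˣh₀: take L = L₀·Dx.
L = (6 - 18·x - 18·x^2 - 18·x^3)·Dx^2 + (-11 - 12·x^2 - 9·x^4)·Dx^3 + (3 + 2·x + 6·x^2 + 2·x^3 + 3·x^4)·Dx^4  (order 4).
h: a_k = 0, -1, 1/2, -3/2, -35/24, -27/40, …
ICs: h(0) = 0, h′(0) = -1, h′′(0) = 1, h′′′(0) = -9.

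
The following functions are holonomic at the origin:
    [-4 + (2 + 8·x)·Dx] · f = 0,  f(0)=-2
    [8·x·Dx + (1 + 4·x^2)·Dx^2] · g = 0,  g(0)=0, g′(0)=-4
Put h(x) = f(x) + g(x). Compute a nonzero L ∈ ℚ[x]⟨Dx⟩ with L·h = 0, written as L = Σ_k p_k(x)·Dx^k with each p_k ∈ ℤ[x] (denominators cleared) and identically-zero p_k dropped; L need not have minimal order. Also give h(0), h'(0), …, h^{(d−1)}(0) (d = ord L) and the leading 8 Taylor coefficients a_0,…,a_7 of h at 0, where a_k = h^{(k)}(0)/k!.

L = (-8 - 80·x + 96·x^2 + 192·x^3)·Dx + (-10 - 32·x - 64·x^2 + 384·x^3 + 672·x^4)·Dx^2 + (-1 + 24·x^2 + 48·x^3 + 112·x^4 + 192·x^5)·Dx^3  (order 3).
h: a_k = -2, -8, 4, -8/3, 20, -344/5, 168, -3440/7, …
ICs: h(0) = -2, h′(0) = -8, h′′(0) = 8.

f: a_k = -2, -4, 4, -8, 20, -56, 168, -528, …
g: a_k = 0, -4, 0, 16/3, 0, -64/5, 0, 256/7, …
f+g: L₀ = lclm(L_f,L_g), ord ≤ 1+2.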